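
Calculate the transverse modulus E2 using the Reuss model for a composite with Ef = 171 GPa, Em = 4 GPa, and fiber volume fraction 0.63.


1/E2 = Vf/Ef + (1-Vf)/Em = 0.63/171 + 0.37/4
E2 = 10.4 GPa

10.4 GPa


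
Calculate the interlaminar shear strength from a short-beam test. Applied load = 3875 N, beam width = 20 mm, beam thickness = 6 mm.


ILSS = 3F/(4bh) = 3*3875/(4*20*6) = 24.22 MPa

24.22 MPa


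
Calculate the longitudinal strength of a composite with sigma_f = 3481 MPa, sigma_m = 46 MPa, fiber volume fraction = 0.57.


sigma_1 = sigma_f*Vf + sigma_m*(1-Vf) = 3481*0.57 + 46*0.43 = 2004.0 MPa

2004.0 MPa


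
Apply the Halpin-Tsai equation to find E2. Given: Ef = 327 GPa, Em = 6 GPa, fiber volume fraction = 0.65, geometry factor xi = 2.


eta = (Ef/Em - 1)/(Ef/Em + xi) = (54.5 - 1)/(54.5 + 2) = 0.9469
E2 = Em*(1+xi*eta*Vf)/(1-eta*Vf) = 34.81 GPa

34.81 GPa


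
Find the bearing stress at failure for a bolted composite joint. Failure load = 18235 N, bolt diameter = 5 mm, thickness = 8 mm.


sigma_br = F/(d*h) = 18235/(5*8) = 455.9 MPa

455.9 MPa


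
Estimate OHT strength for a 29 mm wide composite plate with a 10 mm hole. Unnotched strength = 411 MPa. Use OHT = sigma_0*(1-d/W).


OHT = sigma_0*(1-d/W) = 411*(1-10/29) = 269.3 MPa

269.3 MPa


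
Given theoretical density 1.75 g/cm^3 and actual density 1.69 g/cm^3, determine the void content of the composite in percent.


Void% = (rho_theo - rho_actual)/rho_theo * 100 = (1.75 - 1.69)/1.75 * 100 = 3.43%

3.43%


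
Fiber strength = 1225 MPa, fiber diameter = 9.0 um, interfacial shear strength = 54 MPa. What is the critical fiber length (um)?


Lc = sigma_f * d / (2 * tau_i) = 1225 * 9.0 / (2 * 54) = 102.1 um

102.1 um


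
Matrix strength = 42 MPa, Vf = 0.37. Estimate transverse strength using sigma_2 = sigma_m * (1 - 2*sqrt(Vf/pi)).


factor = 1 - 2*sqrt(0.37/pi) = 0.3136
sigma_2 = 42 * 0.3136 = 13.17 MPa

13.17 MPa


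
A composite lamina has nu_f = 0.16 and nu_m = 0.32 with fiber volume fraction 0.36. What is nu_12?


nu_12 = nu_f*Vf + nu_m*(1-Vf) = 0.16*0.36 + 0.32*0.64 = 0.2624

0.2624


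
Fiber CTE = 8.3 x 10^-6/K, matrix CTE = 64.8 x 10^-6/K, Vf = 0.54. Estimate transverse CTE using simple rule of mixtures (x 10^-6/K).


alpha_2 = alpha_f*Vf + alpha_m*(1-Vf) = 8.3*0.54 + 64.8*0.46 = 34.3 x 10^-6/K

34.3 x 10^-6/K


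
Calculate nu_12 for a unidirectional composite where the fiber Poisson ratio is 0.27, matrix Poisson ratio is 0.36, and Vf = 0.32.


nu_12 = nu_f*Vf + nu_m*(1-Vf) = 0.27*0.32 + 0.36*0.68 = 0.3312

0.3312


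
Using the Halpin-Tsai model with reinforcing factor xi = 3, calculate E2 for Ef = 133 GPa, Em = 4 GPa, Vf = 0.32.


eta = (Ef/Em - 1)/(Ef/Em + xi) = (33.25 - 1)/(33.25 + 3) = 0.8897
E2 = Em*(1+xi*eta*Vf)/(1-eta*Vf) = 10.37 GPa

10.37 GPa


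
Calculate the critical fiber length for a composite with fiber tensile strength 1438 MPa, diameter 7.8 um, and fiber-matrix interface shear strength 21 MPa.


Lc = sigma_f * d / (2 * tau_i) = 1438 * 7.8 / (2 * 21) = 267.1 um

267.1 um


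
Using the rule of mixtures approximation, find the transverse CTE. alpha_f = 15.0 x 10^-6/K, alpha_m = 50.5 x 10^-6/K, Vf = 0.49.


alpha_2 = alpha_f*Vf + alpha_m*(1-Vf) = 15.0*0.49 + 50.5*0.51 = 33.1 x 10^-6/K

33.1 x 10^-6/K


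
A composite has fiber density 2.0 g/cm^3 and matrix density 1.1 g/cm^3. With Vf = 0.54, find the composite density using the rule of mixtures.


rho_c = rho_f*Vf + rho_m*(1-Vf) = 2.0*0.54 + 1.1*0.46 = 1.586 g/cm^3

1.586 g/cm^3


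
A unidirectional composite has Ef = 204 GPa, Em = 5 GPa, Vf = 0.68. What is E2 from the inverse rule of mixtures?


1/E2 = Vf/Ef + (1-Vf)/Em = 0.68/204 + 0.32/5
E2 = 14.85 GPa

14.85 GPa


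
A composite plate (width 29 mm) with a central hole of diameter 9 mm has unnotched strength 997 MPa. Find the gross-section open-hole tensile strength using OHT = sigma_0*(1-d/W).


OHT = sigma_0*(1-d/W) = 997*(1-9/29) = 687.6 MPa

687.6 MPa


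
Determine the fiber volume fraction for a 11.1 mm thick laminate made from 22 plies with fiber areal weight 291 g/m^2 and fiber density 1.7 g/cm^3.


Vf = n * FAW / (rho_f * h * 1000) = 22 * 291 / (1.7 * 11.1 * 1000) = 0.3393

0.3393


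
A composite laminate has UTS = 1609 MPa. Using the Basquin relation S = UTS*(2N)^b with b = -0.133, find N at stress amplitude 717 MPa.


N = 0.5 * (S/UTS)^(1/b) = 0.5 * (717/1609)^(1/-0.133) = 217.9441 cycles

217.9441 cycles


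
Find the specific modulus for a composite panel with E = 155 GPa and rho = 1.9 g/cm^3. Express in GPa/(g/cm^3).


Specific stiffness = E/rho = 155/1.9 = 81.6 GPa/(g/cm^3)

81.6 GPa/(g/cm^3)


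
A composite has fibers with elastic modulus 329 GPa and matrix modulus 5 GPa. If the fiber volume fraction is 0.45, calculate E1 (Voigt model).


E1 = Ef*Vf + Em*(1-Vf) = 329*0.45 + 5*0.55 = 150.8 GPa

150.8 GPa


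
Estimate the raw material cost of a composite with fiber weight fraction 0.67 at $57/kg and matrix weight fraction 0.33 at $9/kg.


Cost = cost_f*Wf + cost_m*Wm = 57*0.67 + 9*0.33 = $41.16/kg

$41.16/kg


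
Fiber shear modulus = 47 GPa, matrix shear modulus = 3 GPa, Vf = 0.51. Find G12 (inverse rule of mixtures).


1/G12 = Vf/Gf + (1-Vf)/Gm = 0.51/47 + 0.49/3
G12 = 5.74 GPa

5.74 GPa


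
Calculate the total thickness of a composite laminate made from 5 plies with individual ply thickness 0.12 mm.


h = n * t_ply = 5 * 0.12 = 0.6 mm

0.6 mm


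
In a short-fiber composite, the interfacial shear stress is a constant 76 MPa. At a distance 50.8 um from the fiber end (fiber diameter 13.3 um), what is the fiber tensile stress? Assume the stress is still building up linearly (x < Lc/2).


Force balance: sigma_f * (pi*d^2/4) = tau * (pi*d) * x  ->  sigma_f = 4 * tau * x / d
sigma_f = 4 * 76 * 50.8 / 13.3 = 1161.1 MPa

1161.1 MPa


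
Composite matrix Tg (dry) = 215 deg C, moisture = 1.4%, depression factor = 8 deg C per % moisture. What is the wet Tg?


Tg_wet = Tg_dry - k*moisture = 215 - 8*1.4 = 203.8 deg C

203.8 deg C


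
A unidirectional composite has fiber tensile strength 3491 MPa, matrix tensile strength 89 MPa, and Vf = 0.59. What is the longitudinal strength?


sigma_1 = sigma_f*Vf + sigma_m*(1-Vf) = 3491*0.59 + 89*0.41 = 2096.2 MPa

2096.2 MPa


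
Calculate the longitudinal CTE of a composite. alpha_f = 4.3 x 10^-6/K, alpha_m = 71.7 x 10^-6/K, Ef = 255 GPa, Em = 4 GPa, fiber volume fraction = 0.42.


E1 = Ef*Vf + Em*(1-Vf) = 109.42
alpha_1 = (alpha_f*Ef*Vf + alpha_m*Em*(1-Vf))/E1 = 5.73 x 10^-6/K

5.73 x 10^-6/K


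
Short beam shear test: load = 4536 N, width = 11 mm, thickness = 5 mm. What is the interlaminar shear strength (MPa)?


ILSS = 3F/(4bh) = 3*4536/(4*11*5) = 61.85 MPa

61.85 MPa


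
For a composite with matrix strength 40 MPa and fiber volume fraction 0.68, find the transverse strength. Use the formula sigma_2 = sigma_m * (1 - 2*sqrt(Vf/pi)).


factor = 1 - 2*sqrt(0.68/pi) = 0.0695
sigma_2 = 40 * 0.0695 = 2.78 MPa

2.78 MPa


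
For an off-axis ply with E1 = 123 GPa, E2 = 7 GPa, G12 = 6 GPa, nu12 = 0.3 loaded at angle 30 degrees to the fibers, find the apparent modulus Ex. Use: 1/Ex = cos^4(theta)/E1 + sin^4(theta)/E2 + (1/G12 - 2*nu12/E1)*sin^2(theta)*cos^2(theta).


cos^4(30) = 0.5625, sin^4(30) = 0.0625, sin^2(30)*cos^2(30) = 0.1875
1/G12 - 2*nu12/E1 = 1/6 - 2*0.3/123 = 0.161789 GPa^-1
1/Ex = 0.5625/123 + 0.0625/7 + 0.161789*0.1875 = 0.0438371 GPa^-1
Ex = 22.81 GPa

22.81 GPa


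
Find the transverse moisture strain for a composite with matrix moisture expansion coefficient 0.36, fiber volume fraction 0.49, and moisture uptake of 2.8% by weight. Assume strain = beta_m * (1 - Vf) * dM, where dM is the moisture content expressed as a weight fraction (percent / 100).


dM = 2.8/100 = 0.028
strain = beta_m * (1-Vf) * dM = 0.36 * 0.51 * 0.028 = 0.0051408

0.0051408


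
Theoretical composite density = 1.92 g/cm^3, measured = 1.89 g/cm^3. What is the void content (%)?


Void% = (rho_theo - rho_actual)/rho_theo * 100 = (1.92 - 1.89)/1.92 * 100 = 1.56%

1.56%


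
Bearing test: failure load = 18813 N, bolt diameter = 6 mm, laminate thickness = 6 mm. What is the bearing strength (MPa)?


sigma_br = F/(d*h) = 18813/(6*6) = 522.6 MPa

522.6 MPa


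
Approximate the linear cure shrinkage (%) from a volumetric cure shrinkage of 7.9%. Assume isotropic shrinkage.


Linear shrinkage ≈ vol_shrink/3 = 7.9/3 = 2.633%

2.633%


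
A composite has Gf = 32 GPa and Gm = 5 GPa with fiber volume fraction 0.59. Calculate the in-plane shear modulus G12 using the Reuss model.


1/G12 = Vf/Gf + (1-Vf)/Gm = 0.59/32 + 0.41/5
G12 = 9.96 GPa

9.96 GPa


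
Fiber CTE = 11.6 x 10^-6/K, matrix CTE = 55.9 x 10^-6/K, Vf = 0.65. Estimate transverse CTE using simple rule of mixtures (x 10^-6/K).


alpha_2 = alpha_f*Vf + alpha_m*(1-Vf) = 11.6*0.65 + 55.9*0.35 = 27.1 x 10^-6/K

27.1 x 10^-6/K


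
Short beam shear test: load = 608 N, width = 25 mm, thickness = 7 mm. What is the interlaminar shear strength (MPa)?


ILSS = 3F/(4bh) = 3*608/(4*25*7) = 2.61 MPa

2.61 MPa


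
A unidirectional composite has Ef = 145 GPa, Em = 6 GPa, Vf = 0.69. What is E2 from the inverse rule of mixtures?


1/E2 = Vf/Ef + (1-Vf)/Em = 0.69/145 + 0.31/6
E2 = 17.72 GPa

17.72 GPa


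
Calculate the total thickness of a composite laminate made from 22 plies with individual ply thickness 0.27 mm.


h = n * t_ply = 22 * 0.27 = 5.94 mm

5.94 mm


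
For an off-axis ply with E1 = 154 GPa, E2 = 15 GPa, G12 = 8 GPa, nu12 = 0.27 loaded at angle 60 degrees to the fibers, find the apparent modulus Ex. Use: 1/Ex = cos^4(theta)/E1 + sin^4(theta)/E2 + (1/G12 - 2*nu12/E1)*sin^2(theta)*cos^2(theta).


cos^4(60) = 0.0625, sin^4(60) = 0.5625, sin^2(60)*cos^2(60) = 0.1875
1/G12 - 2*nu12/E1 = 1/8 - 2*0.27/154 = 0.121494 GPa^-1
1/Ex = 0.0625/154 + 0.5625/15 + 0.121494*0.1875 = 0.0606859 GPa^-1
Ex = 16.48 GPa

16.48 GPa


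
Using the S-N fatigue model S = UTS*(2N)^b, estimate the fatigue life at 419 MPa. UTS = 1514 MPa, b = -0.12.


N = 0.5 * (S/UTS)^(1/b) = 0.5 * (419/1514)^(1/-0.12) = 22296.4355 cycles

22296.4355 cycles


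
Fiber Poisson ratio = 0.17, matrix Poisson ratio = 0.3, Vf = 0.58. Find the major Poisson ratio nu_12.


nu_12 = nu_f*Vf + nu_m*(1-Vf) = 0.17*0.58 + 0.3*0.42 = 0.2246

0.2246


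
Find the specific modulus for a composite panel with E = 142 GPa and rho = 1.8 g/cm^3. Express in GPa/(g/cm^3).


Specific stiffness = E/rho = 142/1.8 = 78.9 GPa/(g/cm^3)

78.9 GPa/(g/cm^3)


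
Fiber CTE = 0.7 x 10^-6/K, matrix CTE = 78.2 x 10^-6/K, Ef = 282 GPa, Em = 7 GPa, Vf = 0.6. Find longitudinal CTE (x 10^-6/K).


E1 = Ef*Vf + Em*(1-Vf) = 172.0
alpha_1 = (alpha_f*Ef*Vf + alpha_m*Em*(1-Vf))/E1 = 1.96 x 10^-6/K

1.96 x 10^-6/K


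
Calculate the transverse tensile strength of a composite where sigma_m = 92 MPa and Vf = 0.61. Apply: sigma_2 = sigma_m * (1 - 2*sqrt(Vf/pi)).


factor = 1 - 2*sqrt(0.61/pi) = 0.1187
sigma_2 = 92 * 0.1187 = 10.92 MPa

10.92 MPa


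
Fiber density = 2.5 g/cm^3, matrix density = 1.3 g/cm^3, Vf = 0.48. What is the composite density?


rho_c = rho_f*Vf + rho_m*(1-Vf) = 2.5*0.48 + 1.3*0.52 = 1.876 g/cm^3

1.876 g/cm^3


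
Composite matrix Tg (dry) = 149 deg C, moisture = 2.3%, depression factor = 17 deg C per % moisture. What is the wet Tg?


Tg_wet = Tg_dry - k*moisture = 149 - 17*2.3 = 109.9 deg C

109.9 deg C


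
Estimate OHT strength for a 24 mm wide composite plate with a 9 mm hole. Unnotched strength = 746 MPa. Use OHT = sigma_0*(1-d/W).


OHT = sigma_0*(1-d/W) = 746*(1-9/24) = 466.3 MPa

466.3 MPa


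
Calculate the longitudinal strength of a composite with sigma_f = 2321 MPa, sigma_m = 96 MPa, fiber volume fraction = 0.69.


sigma_1 = sigma_f*Vf + sigma_m*(1-Vf) = 2321*0.69 + 96*0.31 = 1631.3 MPa

1631.3 MPa


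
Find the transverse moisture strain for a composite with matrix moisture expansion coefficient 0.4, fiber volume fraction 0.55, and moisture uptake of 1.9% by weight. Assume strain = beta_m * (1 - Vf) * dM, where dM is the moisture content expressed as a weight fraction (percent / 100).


dM = 1.9/100 = 0.019
strain = beta_m * (1-Vf) * dM = 0.4 * 0.45 * 0.019 = 0.00342

0.00342


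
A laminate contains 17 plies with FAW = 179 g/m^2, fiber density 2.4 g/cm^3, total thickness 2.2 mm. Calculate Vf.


Vf = n * FAW / (rho_f * h * 1000) = 17 * 179 / (2.4 * 2.2 * 1000) = 0.5763

0.5763


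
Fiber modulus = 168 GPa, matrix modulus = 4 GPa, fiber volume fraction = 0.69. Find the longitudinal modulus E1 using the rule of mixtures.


E1 = Ef*Vf + Em*(1-Vf) = 168*0.69 + 4*0.31 = 117.16 GPa

117.16 GPa


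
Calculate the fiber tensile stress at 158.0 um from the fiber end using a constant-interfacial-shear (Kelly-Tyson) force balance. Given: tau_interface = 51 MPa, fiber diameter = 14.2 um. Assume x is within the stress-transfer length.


Force balance: sigma_f * (pi*d^2/4) = tau * (pi*d) * x  ->  sigma_f = 4 * tau * x / d
sigma_f = 4 * 51 * 158.0 / 14.2 = 2269.9 MPa

2269.9 MPa


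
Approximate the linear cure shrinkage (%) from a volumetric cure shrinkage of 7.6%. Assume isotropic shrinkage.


Linear shrinkage ≈ vol_shrink/3 = 7.6/3 = 2.533%

2.533%


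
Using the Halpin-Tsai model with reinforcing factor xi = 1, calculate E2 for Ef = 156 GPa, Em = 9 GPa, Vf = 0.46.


eta = (Ef/Em - 1)/(Ef/Em + xi) = (17.3333 - 1)/(17.3333 + 1) = 0.8909
E2 = Em*(1+xi*eta*Vf)/(1-eta*Vf) = 21.5 GPa

21.5 GPa


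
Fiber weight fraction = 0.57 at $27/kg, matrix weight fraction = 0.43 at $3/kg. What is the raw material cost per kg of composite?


Cost = cost_f*Wf + cost_m*Wm = 27*0.57 + 3*0.43 = $16.68/kg

$16.68/kg


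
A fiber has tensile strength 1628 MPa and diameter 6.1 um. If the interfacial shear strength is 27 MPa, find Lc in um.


Lc = sigma_f * d / (2 * tau_i) = 1628 * 6.1 / (2 * 27) = 183.9 um

183.9 um


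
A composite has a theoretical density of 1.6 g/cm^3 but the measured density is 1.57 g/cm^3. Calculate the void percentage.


Void% = (rho_theo - rho_actual)/rho_theo * 100 = (1.6 - 1.57)/1.6 * 100 = 1.88%

1.88%


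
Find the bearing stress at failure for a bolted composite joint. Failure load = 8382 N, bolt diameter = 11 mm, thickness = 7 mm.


sigma_br = F/(d*h) = 8382/(11*7) = 108.9 MPa

108.9 MPa


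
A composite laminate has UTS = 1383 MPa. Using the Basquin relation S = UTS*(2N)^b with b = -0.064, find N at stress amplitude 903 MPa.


N = 0.5 * (S/UTS)^(1/b) = 0.5 * (903/1383)^(1/-0.064) = 390.5669 cycles

390.5669 cycles


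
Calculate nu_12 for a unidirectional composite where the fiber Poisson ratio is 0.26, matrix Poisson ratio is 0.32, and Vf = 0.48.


nu_12 = nu_f*Vf + nu_m*(1-Vf) = 0.26*0.48 + 0.32*0.52 = 0.2912

0.2912


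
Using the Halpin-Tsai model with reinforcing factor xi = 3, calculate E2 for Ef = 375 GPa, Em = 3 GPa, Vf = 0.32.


eta = (Ef/Em - 1)/(Ef/Em + xi) = (125.0 - 1)/(125.0 + 3) = 0.9688
E2 = Em*(1+xi*eta*Vf)/(1-eta*Vf) = 8.39 GPa

8.39 GPa


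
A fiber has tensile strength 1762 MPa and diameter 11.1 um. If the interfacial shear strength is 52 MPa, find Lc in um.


Lc = sigma_f * d / (2 * tau_i) = 1762 * 11.1 / (2 * 52) = 188.1 um

188.1 um


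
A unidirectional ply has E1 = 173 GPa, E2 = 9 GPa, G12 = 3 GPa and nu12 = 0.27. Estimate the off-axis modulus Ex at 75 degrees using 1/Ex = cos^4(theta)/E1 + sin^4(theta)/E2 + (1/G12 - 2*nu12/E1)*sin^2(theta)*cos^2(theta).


cos^4(75) = 0.004487, sin^4(75) = 0.870513, sin^2(75)*cos^2(75) = 0.0625
1/G12 - 2*nu12/E1 = 1/3 - 2*0.27/173 = 0.330212 GPa^-1
1/Ex = 0.004487/173 + 0.870513/9 + 0.330212*0.0625 = 0.1173878 GPa^-1
Ex = 8.52 GPa

8.52 GPa


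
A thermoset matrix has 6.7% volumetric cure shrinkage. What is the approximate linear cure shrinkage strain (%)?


Linear shrinkage ≈ vol_shrink/3 = 6.7/3 = 2.233%

2.233%


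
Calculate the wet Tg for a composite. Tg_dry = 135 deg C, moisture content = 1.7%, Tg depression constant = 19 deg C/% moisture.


Tg_wet = Tg_dry - k*moisture = 135 - 19*1.7 = 102.7 deg C

102.7 deg C


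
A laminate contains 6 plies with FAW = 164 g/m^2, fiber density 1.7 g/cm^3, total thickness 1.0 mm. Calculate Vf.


Vf = n * FAW / (rho_f * h * 1000) = 6 * 164 / (1.7 * 1.0 * 1000) = 0.5788

0.5788


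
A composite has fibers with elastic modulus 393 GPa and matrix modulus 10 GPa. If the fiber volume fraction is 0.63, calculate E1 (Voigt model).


E1 = Ef*Vf + Em*(1-Vf) = 393*0.63 + 10*0.37 = 251.29 GPa

251.29 GPa


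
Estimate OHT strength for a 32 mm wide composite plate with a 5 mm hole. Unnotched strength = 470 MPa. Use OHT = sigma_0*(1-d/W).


OHT = sigma_0*(1-d/W) = 470*(1-5/32) = 396.6 MPa

396.6 MPa


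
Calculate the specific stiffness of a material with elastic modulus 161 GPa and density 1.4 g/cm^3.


Specific stiffness = E/rho = 161/1.4 = 115.0 GPa/(g/cm^3)

115.0 GPa/(g/cm^3)


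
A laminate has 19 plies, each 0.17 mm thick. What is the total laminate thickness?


h = n * t_ply = 19 * 0.17 = 3.23 mm

3.23 mm


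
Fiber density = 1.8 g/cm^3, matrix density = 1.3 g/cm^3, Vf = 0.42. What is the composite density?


rho_c = rho_f*Vf + rho_m*(1-Vf) = 1.8*0.42 + 1.3*0.58 = 1.51 g/cm^3

1.51 g/cm^3


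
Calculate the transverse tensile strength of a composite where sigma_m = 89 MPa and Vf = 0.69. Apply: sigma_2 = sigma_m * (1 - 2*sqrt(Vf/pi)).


factor = 1 - 2*sqrt(0.69/pi) = 0.0627
sigma_2 = 89 * 0.0627 = 5.58 MPa

5.58 MPa


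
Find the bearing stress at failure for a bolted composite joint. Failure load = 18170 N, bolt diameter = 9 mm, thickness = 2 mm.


sigma_br = F/(d*h) = 18170/(9*2) = 1009.4 MPa

1009.4 MPa


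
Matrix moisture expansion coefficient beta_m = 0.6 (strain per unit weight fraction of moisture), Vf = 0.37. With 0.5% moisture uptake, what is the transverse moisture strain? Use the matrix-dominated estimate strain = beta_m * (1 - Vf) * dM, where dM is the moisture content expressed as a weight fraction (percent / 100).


dM = 0.5/100 = 0.005
strain = beta_m * (1-Vf) * dM = 0.6 * 0.63 * 0.005 = 0.00189

0.00189


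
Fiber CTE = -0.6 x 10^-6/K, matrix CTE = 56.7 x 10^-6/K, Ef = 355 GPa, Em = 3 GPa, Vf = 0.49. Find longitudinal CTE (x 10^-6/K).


E1 = Ef*Vf + Em*(1-Vf) = 175.48
alpha_1 = (alpha_f*Ef*Vf + alpha_m*Em*(1-Vf))/E1 = -0.1 x 10^-6/K

-0.1 x 10^-6/K


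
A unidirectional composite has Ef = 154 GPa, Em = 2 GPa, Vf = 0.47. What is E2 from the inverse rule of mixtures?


1/E2 = Vf/Ef + (1-Vf)/Em = 0.47/154 + 0.53/2
E2 = 3.73 GPa

3.73 GPa


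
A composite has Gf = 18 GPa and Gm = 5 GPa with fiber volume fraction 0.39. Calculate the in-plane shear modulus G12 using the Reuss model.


1/G12 = Vf/Gf + (1-Vf)/Gm = 0.39/18 + 0.61/5
G12 = 6.96 GPa

6.96 GPa


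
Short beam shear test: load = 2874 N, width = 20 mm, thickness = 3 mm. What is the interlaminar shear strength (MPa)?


ILSS = 3F/(4bh) = 3*2874/(4*20*3) = 35.93 MPa

35.93 MPa


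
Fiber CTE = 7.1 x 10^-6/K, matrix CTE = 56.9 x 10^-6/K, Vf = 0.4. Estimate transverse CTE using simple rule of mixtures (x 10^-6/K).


alpha_2 = alpha_f*Vf + alpha_m*(1-Vf) = 7.1*0.4 + 56.9*0.6 = 37.0 x 10^-6/K

37.0 x 10^-6/K


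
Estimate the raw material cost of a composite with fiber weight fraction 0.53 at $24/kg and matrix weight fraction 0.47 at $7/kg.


Cost = cost_f*Wf + cost_m*Wm = 24*0.53 + 7*0.47 = $16.01/kg

$16.01/kg


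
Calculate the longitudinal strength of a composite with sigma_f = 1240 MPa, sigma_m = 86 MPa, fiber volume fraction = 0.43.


sigma_1 = sigma_f*Vf + sigma_m*(1-Vf) = 1240*0.43 + 86*0.57 = 582.2 MPa

582.2 MPa


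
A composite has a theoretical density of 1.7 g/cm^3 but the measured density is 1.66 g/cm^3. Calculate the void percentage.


Void% = (rho_theo - rho_actual)/rho_theo * 100 = (1.7 - 1.66)/1.7 * 100 = 2.35%

2.35%


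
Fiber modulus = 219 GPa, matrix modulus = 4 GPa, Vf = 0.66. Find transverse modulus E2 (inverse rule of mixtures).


1/E2 = Vf/Ef + (1-Vf)/Em = 0.66/219 + 0.34/4
E2 = 11.36 GPa

11.36 GPa


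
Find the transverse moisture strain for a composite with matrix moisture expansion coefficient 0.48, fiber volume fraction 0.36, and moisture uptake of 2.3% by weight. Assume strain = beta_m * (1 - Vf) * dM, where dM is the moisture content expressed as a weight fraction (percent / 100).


dM = 2.3/100 = 0.023
strain = beta_m * (1-Vf) * dM = 0.48 * 0.64 * 0.023 = 0.0070656

0.0070656


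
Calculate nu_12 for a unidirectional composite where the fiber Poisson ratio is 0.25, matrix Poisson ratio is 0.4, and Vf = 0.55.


nu_12 = nu_f*Vf + nu_m*(1-Vf) = 0.25*0.55 + 0.4*0.45 = 0.3175

0.3175


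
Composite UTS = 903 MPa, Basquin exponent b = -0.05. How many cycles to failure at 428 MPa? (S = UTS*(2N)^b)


N = 0.5 * (S/UTS)^(1/b) = 0.5 * (428/903)^(1/-0.05) = 1.5270e+06 cycles

1.5270e+06 cycles


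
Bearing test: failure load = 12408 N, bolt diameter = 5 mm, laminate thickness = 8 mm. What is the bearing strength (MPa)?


sigma_br = F/(d*h) = 12408/(5*8) = 310.2 MPa

310.2 MPa


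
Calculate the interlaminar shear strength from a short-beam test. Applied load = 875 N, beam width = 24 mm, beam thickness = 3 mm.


ILSS = 3F/(4bh) = 3*875/(4*24*3) = 9.11 MPa

9.11 MPa


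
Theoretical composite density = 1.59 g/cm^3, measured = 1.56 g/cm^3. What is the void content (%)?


Void% = (rho_theo - rho_actual)/rho_theo * 100 = (1.59 - 1.56)/1.59 * 100 = 1.89%

1.89%


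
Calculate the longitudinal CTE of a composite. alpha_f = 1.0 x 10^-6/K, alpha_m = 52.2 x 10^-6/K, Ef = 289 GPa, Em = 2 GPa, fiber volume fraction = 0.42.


E1 = Ef*Vf + Em*(1-Vf) = 122.54
alpha_1 = (alpha_f*Ef*Vf + alpha_m*Em*(1-Vf))/E1 = 1.48 x 10^-6/K

1.48 x 10^-6/K


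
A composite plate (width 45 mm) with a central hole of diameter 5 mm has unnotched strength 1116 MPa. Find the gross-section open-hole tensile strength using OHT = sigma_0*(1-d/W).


OHT = sigma_0*(1-d/W) = 1116*(1-5/45) = 992.0 MPa

992.0 MPa


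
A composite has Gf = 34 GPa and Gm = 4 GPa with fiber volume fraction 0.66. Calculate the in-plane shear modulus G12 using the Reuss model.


1/G12 = Vf/Gf + (1-Vf)/Gm = 0.66/34 + 0.34/4
G12 = 9.58 GPa

9.58 GPa


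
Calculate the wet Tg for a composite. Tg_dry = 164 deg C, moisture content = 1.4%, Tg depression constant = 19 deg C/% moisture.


Tg_wet = Tg_dry - k*moisture = 164 - 19*1.4 = 137.4 deg C

137.4 deg C


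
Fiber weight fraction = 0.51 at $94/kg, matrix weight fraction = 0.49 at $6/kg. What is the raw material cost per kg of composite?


Cost = cost_f*Wf + cost_m*Wm = 94*0.51 + 6*0.49 = $50.88/kg

$50.88/kg


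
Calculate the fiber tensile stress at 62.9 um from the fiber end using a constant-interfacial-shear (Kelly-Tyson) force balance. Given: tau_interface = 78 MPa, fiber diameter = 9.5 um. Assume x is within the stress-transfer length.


Force balance: sigma_f * (pi*d^2/4) = tau * (pi*d) * x  ->  sigma_f = 4 * tau * x / d
sigma_f = 4 * 78 * 62.9 / 9.5 = 2065.8 MPa

2065.8 MPa


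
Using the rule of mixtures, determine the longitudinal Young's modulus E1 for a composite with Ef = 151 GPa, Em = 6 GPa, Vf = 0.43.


E1 = Ef*Vf + Em*(1-Vf) = 151*0.43 + 6*0.57 = 68.35 GPa

68.35 GPa


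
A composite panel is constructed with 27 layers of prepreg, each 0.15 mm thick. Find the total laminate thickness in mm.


h = n * t_ply = 27 * 0.15 = 4.05 mm

4.05 mm


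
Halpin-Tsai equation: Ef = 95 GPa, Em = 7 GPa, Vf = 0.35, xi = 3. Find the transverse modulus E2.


eta = (Ef/Em - 1)/(Ef/Em + xi) = (13.5714 - 1)/(13.5714 + 3) = 0.7586
E2 = Em*(1+xi*eta*Vf)/(1-eta*Vf) = 17.12 GPa

17.12 GPa


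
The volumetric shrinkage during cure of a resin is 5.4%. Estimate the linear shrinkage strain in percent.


Linear shrinkage ≈ vol_shrink/3 = 5.4/3 = 1.8%

1.8%


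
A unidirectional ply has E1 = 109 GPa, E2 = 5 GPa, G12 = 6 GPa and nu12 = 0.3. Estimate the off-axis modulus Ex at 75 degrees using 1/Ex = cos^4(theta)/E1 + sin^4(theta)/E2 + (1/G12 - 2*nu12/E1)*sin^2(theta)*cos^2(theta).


cos^4(75) = 0.004487, sin^4(75) = 0.870513, sin^2(75)*cos^2(75) = 0.0625
1/G12 - 2*nu12/E1 = 1/6 - 2*0.3/109 = 0.161162 GPa^-1
1/Ex = 0.004487/109 + 0.870513/5 + 0.161162*0.0625 = 0.1842163 GPa^-1
Ex = 5.43 GPa

5.43 GPa


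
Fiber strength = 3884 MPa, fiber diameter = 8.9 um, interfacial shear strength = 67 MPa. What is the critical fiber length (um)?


Lc = sigma_f * d / (2 * tau_i) = 3884 * 8.9 / (2 * 67) = 258.0 um

258.0 um


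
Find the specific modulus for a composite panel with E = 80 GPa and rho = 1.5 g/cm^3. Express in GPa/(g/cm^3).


Specific stiffness = E/rho = 80/1.5 = 53.3 GPa/(g/cm^3)

53.3 GPa/(g/cm^3)


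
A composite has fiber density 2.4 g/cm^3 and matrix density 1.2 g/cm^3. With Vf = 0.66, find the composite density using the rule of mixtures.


rho_c = rho_f*Vf + rho_m*(1-Vf) = 2.4*0.66 + 1.2*0.34 = 1.992 g/cm^3

1.992 g/cm^3


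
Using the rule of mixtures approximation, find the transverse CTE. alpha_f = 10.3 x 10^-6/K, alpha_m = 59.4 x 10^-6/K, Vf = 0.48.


alpha_2 = alpha_f*Vf + alpha_m*(1-Vf) = 10.3*0.48 + 59.4*0.52 = 35.8 x 10^-6/K

35.8 x 10^-6/K


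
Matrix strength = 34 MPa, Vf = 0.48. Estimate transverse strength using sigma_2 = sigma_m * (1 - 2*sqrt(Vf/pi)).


factor = 1 - 2*sqrt(0.48/pi) = 0.2182
sigma_2 = 34 * 0.2182 = 7.42 MPa

7.42 MPa


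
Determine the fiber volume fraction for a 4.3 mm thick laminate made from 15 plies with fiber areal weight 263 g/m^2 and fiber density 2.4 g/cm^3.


Vf = n * FAW / (rho_f * h * 1000) = 15 * 263 / (2.4 * 4.3 * 1000) = 0.3823

0.3823


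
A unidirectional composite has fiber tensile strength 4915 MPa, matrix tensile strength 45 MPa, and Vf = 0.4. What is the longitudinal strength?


sigma_1 = sigma_f*Vf + sigma_m*(1-Vf) = 4915*0.4 + 45*0.6 = 1993.0 MPa

1993.0 MPa


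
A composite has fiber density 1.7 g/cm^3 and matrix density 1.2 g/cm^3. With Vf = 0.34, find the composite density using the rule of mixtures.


rho_c = rho_f*Vf + rho_m*(1-Vf) = 1.7*0.34 + 1.2*0.66 = 1.37 g/cm^3

1.37 g/cm^3


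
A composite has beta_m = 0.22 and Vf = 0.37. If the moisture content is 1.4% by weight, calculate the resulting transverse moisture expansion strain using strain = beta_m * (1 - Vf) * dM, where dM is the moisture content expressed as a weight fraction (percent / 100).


dM = 1.4/100 = 0.014
strain = beta_m * (1-Vf) * dM = 0.22 * 0.63 * 0.014 = 0.0019404

0.0019404


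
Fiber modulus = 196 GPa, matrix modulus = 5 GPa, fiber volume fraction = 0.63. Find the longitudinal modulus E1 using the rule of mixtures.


E1 = Ef*Vf + Em*(1-Vf) = 196*0.63 + 5*0.37 = 125.33 GPa

125.33 GPa


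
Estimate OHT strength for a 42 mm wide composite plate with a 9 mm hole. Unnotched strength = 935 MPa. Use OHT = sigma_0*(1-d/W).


OHT = sigma_0*(1-d/W) = 935*(1-9/42) = 734.6 MPa

734.6 MPa


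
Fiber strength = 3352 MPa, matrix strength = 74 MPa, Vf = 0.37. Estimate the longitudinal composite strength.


sigma_1 = sigma_f*Vf + sigma_m*(1-Vf) = 3352*0.37 + 74*0.63 = 1286.9 MPa

1286.9 MPa


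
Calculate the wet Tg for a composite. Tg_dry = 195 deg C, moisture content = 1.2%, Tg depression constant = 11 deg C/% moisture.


Tg_wet = Tg_dry - k*moisture = 195 - 11*1.2 = 181.8 deg C

181.8 deg C


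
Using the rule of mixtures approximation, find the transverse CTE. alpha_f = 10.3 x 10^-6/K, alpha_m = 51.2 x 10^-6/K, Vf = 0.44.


alpha_2 = alpha_f*Vf + alpha_m*(1-Vf) = 10.3*0.44 + 51.2*0.56 = 33.2 x 10^-6/K

33.2 x 10^-6/K


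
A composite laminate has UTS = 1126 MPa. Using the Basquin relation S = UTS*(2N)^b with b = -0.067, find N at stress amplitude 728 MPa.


N = 0.5 * (S/UTS)^(1/b) = 0.5 * (728/1126)^(1/-0.067) = 335.6915 cycles

335.6915 cycles


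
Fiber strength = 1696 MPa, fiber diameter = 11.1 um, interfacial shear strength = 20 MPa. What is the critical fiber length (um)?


Lc = sigma_f * d / (2 * tau_i) = 1696 * 11.1 / (2 * 20) = 470.6 um

470.6 um


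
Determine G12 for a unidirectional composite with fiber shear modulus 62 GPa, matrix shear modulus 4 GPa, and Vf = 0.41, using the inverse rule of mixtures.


1/G12 = Vf/Gf + (1-Vf)/Gm = 0.41/62 + 0.59/4
G12 = 6.49 GPa

6.49 GPa


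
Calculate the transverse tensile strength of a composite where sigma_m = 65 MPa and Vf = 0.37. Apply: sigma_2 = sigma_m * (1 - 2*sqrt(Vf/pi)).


factor = 1 - 2*sqrt(0.37/pi) = 0.3136
sigma_2 = 65 * 0.3136 = 20.39 MPa

20.39 MPa


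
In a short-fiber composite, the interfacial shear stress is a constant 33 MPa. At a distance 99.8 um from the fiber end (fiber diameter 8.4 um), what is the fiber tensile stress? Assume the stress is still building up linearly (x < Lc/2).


Force balance: sigma_f * (pi*d^2/4) = tau * (pi*d) * x  ->  sigma_f = 4 * tau * x / d
sigma_f = 4 * 33 * 99.8 / 8.4 = 1568.3 MPa

1568.3 MPa


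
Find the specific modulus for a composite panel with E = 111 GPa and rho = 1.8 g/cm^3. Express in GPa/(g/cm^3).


Specific stiffness = E/rho = 111/1.8 = 61.7 GPa/(g/cm^3)

61.7 GPa/(g/cm^3)


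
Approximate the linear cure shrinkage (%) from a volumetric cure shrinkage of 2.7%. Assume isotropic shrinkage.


Linear shrinkage ≈ vol_shrink/3 = 2.7/3 = 0.9%

0.9%


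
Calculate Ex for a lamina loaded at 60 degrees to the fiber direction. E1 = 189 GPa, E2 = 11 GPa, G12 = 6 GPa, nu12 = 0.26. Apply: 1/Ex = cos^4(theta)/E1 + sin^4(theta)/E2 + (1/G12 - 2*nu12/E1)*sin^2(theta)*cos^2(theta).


cos^4(60) = 0.0625, sin^4(60) = 0.5625, sin^2(60)*cos^2(60) = 0.1875
1/G12 - 2*nu12/E1 = 1/6 - 2*0.26/189 = 0.163915 GPa^-1
1/Ex = 0.0625/189 + 0.5625/11 + 0.163915*0.1875 = 0.0822012 GPa^-1
Ex = 12.17 GPa

12.17 GPa


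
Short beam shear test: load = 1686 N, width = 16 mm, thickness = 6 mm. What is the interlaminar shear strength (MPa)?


ILSS = 3F/(4bh) = 3*1686/(4*16*6) = 13.17 MPa

13.17 MPa


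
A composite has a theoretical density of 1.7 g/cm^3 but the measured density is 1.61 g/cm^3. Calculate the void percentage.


Void% = (rho_theo - rho_actual)/rho_theo * 100 = (1.7 - 1.61)/1.7 * 100 = 5.29%

5.29%


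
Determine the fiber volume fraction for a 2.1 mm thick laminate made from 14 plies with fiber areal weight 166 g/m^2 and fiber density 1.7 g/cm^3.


Vf = n * FAW / (rho_f * h * 1000) = 14 * 166 / (1.7 * 2.1 * 1000) = 0.651

0.651


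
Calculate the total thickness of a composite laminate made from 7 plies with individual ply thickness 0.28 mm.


h = n * t_ply = 7 * 0.28 = 1.96 mm

1.96 mm


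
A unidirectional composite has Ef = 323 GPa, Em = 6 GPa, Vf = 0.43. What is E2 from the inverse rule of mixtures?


1/E2 = Vf/Ef + (1-Vf)/Em = 0.43/323 + 0.57/6
E2 = 10.38 GPa

10.38 GPa


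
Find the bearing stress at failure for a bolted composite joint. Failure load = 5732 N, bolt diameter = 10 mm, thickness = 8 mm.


sigma_br = F/(d*h) = 5732/(10*8) = 71.7 MPa

71.7 MPa


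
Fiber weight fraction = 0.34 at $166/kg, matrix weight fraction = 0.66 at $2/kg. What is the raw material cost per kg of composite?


Cost = cost_f*Wf + cost_m*Wm = 166*0.34 + 2*0.66 = $57.76/kg

$57.76/kg


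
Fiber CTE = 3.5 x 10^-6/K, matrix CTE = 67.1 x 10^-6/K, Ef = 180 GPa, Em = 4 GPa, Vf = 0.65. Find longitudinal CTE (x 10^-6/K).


E1 = Ef*Vf + Em*(1-Vf) = 118.4
alpha_1 = (alpha_f*Ef*Vf + alpha_m*Em*(1-Vf))/E1 = 4.25 x 10^-6/K

4.25 x 10^-6/K


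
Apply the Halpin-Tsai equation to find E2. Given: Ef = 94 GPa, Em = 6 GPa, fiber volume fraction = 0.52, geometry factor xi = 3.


eta = (Ef/Em - 1)/(Ef/Em + xi) = (15.6667 - 1)/(15.6667 + 3) = 0.7857
E2 = Em*(1+xi*eta*Vf)/(1-eta*Vf) = 22.58 GPa

22.58 GPa


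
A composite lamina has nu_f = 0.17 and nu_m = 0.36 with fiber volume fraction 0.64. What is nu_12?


nu_12 = nu_f*Vf + nu_m*(1-Vf) = 0.17*0.64 + 0.36*0.36 = 0.2384

0.2384


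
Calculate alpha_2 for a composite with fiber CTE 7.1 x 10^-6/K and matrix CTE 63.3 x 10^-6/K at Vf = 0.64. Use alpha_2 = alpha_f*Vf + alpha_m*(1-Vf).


alpha_2 = alpha_f*Vf + alpha_m*(1-Vf) = 7.1*0.64 + 63.3*0.36 = 27.3 x 10^-6/K

27.3 x 10^-6/K


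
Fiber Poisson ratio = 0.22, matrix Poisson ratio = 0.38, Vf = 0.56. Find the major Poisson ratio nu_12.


nu_12 = nu_f*Vf + nu_m*(1-Vf) = 0.22*0.56 + 0.38*0.44 = 0.2904

0.2904


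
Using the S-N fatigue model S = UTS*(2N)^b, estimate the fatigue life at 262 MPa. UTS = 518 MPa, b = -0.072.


N = 0.5 * (S/UTS)^(1/b) = 0.5 * (262/518)^(1/-0.072) = 6463.6303 cycles

6463.6303 cycles


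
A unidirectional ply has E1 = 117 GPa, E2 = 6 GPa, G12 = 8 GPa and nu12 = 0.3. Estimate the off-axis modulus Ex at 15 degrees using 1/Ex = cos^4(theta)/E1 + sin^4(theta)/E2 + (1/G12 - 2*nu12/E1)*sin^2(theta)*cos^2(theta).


cos^4(15) = 0.870513, sin^4(15) = 0.004487, sin^2(15)*cos^2(15) = 0.0625
1/G12 - 2*nu12/E1 = 1/8 - 2*0.3/117 = 0.119872 GPa^-1
1/Ex = 0.870513/117 + 0.004487/6 + 0.119872*0.0625 = 0.0156802 GPa^-1
Ex = 63.77 GPa

63.77 GPa


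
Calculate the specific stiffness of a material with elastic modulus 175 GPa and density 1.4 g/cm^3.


Specific stiffness = E/rho = 175/1.4 = 125.0 GPa/(g/cm^3)

125.0 GPa/(g/cm^3)


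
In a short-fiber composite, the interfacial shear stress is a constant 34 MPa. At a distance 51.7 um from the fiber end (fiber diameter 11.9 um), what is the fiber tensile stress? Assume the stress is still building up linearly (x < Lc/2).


Force balance: sigma_f * (pi*d^2/4) = tau * (pi*d) * x  ->  sigma_f = 4 * tau * x / d
sigma_f = 4 * 34 * 51.7 / 11.9 = 590.9 MPa

590.9 MPa


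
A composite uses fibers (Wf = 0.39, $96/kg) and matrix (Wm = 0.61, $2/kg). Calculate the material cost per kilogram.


Cost = cost_f*Wf + cost_m*Wm = 96*0.39 + 2*0.61 = $38.66/kg

$38.66/kg


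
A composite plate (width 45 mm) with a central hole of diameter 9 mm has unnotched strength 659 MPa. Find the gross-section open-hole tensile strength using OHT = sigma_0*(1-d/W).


OHT = sigma_0*(1-d/W) = 659*(1-9/45) = 527.2 MPa

527.2 MPa


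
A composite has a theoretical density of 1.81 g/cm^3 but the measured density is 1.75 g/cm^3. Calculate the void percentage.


Void% = (rho_theo - rho_actual)/rho_theo * 100 = (1.81 - 1.75)/1.81 * 100 = 3.31%

3.31%


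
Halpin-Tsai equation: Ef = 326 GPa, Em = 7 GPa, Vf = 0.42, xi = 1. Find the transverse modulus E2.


eta = (Ef/Em - 1)/(Ef/Em + xi) = (46.5714 - 1)/(46.5714 + 1) = 0.958
E2 = Em*(1+xi*eta*Vf)/(1-eta*Vf) = 16.42 GPa

16.42 GPa


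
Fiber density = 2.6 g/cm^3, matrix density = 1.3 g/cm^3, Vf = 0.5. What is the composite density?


rho_c = rho_f*Vf + rho_m*(1-Vf) = 2.6*0.5 + 1.3*0.5 = 1.95 g/cm^3

1.95 g/cm^3


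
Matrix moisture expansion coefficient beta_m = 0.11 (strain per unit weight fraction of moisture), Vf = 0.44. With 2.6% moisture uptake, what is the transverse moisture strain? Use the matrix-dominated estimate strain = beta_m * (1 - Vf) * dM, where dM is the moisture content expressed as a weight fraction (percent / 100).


dM = 2.6/100 = 0.026
strain = beta_m * (1-Vf) * dM = 0.11 * 0.56 * 0.026 = 0.0016016

0.0016016


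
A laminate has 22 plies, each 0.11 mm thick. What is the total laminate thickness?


h = n * t_ply = 22 * 0.11 = 2.42 mm

2.42 mm


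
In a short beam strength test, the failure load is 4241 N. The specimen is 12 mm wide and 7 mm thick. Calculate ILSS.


ILSS = 3F/(4bh) = 3*4241/(4*12*7) = 37.87 MPa

37.87 MPa


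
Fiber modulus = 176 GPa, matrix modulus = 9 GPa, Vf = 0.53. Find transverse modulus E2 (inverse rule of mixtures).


1/E2 = Vf/Ef + (1-Vf)/Em = 0.53/176 + 0.47/9
E2 = 18.1 GPa

18.1 GPa


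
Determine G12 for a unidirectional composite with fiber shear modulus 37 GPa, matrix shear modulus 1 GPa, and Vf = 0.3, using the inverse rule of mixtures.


1/G12 = Vf/Gf + (1-Vf)/Gm = 0.3/37 + 0.7/1
G12 = 1.41 GPa

1.41 GPa


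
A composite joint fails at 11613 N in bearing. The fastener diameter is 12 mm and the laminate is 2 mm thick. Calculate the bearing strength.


sigma_br = F/(d*h) = 11613/(12*2) = 483.9 MPa

483.9 MPa


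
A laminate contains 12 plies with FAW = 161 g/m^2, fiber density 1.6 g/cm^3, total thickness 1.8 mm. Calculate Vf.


Vf = n * FAW / (rho_f * h * 1000) = 12 * 161 / (1.6 * 1.8 * 1000) = 0.6708

0.6708


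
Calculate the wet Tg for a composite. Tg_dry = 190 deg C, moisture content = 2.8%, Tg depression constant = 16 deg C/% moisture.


Tg_wet = Tg_dry - k*moisture = 190 - 16*2.8 = 145.2 deg C

145.2 deg C


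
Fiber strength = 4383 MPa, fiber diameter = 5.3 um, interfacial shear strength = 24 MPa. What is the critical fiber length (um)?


Lc = sigma_f * d / (2 * tau_i) = 4383 * 5.3 / (2 * 24) = 484.0 um

484.0 um


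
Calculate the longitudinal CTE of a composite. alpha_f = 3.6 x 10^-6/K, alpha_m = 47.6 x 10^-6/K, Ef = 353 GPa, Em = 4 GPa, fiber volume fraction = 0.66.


E1 = Ef*Vf + Em*(1-Vf) = 234.34
alpha_1 = (alpha_f*Ef*Vf + alpha_m*Em*(1-Vf))/E1 = 3.86 x 10^-6/K

3.86 x 10^-6/K


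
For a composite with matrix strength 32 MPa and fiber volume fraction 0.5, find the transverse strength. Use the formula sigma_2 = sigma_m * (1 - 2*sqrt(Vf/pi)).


factor = 1 - 2*sqrt(0.5/pi) = 0.2021
sigma_2 = 32 * 0.2021 = 6.47 MPa

6.47 MPa


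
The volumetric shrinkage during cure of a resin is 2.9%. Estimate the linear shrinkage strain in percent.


Linear shrinkage ≈ vol_shrink/3 = 2.9/3 = 0.967%

0.967%


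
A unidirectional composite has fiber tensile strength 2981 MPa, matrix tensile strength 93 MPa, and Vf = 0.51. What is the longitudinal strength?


sigma_1 = sigma_f*Vf + sigma_m*(1-Vf) = 2981*0.51 + 93*0.49 = 1565.9 MPa

1565.9 MPa


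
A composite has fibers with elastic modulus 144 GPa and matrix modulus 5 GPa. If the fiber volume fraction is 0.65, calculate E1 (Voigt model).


E1 = Ef*Vf + Em*(1-Vf) = 144*0.65 + 5*0.35 = 95.35 GPa

95.35 GPa


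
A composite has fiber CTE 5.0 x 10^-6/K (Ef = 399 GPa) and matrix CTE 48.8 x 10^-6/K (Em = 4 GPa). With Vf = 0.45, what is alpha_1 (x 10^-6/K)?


E1 = Ef*Vf + Em*(1-Vf) = 181.75
alpha_1 = (alpha_f*Ef*Vf + alpha_m*Em*(1-Vf))/E1 = 5.53 x 10^-6/K

5.53 x 10^-6/K


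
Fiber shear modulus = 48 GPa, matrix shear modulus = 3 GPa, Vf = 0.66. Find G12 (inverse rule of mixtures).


1/G12 = Vf/Gf + (1-Vf)/Gm = 0.66/48 + 0.34/3
G12 = 7.87 GPa

7.87 GPa


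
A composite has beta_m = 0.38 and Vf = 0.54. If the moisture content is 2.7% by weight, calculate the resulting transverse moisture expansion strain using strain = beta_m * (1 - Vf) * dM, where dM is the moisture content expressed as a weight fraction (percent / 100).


dM = 2.7/100 = 0.027
strain = beta_m * (1-Vf) * dM = 0.38 * 0.46 * 0.027 = 0.0047196

0.0047196


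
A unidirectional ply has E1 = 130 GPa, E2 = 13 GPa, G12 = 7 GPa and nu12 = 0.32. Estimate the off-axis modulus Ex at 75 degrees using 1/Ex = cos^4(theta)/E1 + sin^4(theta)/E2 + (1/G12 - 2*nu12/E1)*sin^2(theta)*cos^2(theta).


cos^4(75) = 0.004487, sin^4(75) = 0.870513, sin^2(75)*cos^2(75) = 0.0625
1/G12 - 2*nu12/E1 = 1/7 - 2*0.32/130 = 0.137934 GPa^-1
1/Ex = 0.004487/130 + 0.870513/13 + 0.137934*0.0625 = 0.0756179 GPa^-1
Ex = 13.22 GPa

13.22 GPa


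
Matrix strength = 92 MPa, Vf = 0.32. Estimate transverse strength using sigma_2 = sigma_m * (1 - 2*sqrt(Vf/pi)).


factor = 1 - 2*sqrt(0.32/pi) = 0.3617
sigma_2 = 92 * 0.3617 = 33.28 MPa

33.28 MPa


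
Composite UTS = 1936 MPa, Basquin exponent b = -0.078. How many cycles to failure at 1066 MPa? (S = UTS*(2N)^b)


N = 0.5 * (S/UTS)^(1/b) = 0.5 * (1066/1936)^(1/-0.078) = 1050.4664 cycles

1050.4664 cycles


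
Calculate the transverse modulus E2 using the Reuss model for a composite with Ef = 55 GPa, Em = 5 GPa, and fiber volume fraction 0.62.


1/E2 = Vf/Ef + (1-Vf)/Em = 0.62/55 + 0.38/5
E2 = 11.46 GPa

11.46 GPa
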